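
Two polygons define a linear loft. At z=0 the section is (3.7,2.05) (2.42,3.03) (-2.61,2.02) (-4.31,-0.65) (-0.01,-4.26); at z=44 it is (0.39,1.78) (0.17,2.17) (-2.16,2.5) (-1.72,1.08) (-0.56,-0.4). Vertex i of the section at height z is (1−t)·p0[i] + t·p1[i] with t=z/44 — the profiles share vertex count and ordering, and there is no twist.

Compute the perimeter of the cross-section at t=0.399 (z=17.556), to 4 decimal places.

Perimeter at t=0.399: 16.9006

Cross-section at t=0.399: each vertex is (1-t)·p0[i] + t·p1[i].
  v1: (1-0.399)·(3.7,2.05) + 0.399·(0.39,1.78) = (2.3793,1.9423)
  v2: (1-0.399)·(2.42,3.03) + 0.399·(0.17,2.17) = (1.5222,2.6869)
  v3: (1-0.399)·(-2.61,2.02) + 0.399·(-2.16,2.5) = (-2.4304,2.2115)
  v4: (1-0.399)·(-4.31,-0.65) + 0.399·(-1.72,1.08) = (-3.2766,0.0403)
  v5: (1-0.399)·(-0.01,-4.26) + 0.399·(-0.56,-0.4) = (-0.2295,-2.7199)
Perimeter = Σ |v_{i+1} − v_i|:
  edge 1→2: √(-0.8571² + 0.7446²) = 1.1353 (running 1.1353)
  edge 2→3: √(-3.9527² + -0.4753²) = 3.9812 (running 5.1165)
  edge 3→4: √(-0.8461² + -2.1713²) = 2.3303 (running 7.4468)
  edge 4→5: √(3.0471² + -2.7601²) = 4.1114 (running 11.5582)
  edge 5→1: √(2.6088² + 4.6621²) = 5.3424 (running 16.9006)
Perimeter = 16.9006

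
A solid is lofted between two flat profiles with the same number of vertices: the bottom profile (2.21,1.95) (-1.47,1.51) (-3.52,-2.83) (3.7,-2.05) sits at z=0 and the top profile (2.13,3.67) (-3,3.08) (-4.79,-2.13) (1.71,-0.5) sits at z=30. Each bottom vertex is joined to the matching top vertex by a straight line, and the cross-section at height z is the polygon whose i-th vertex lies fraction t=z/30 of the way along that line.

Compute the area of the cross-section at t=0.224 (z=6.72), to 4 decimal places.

Cross-section at t=0.224: each vertex is (1-t)·p0[i] + t·p1[i].
  v1: (1-0.224)·(2.21,1.95) + 0.224·(2.13,3.67) = (2.1921,2.3353)
  v2: (1-0.224)·(-1.47,1.51) + 0.224·(-3,3.08) = (-1.8127,1.8617)
  v3: (1-0.224)·(-3.52,-2.83) + 0.224·(-4.79,-2.13) = (-3.8045,-2.6732)
  v4: (1-0.224)·(3.7,-2.05) + 0.224·(1.71,-0.5) = (3.2542,-1.7028)
Shoelace sum Σ(x_i·y_{i+1} − x_{i+1}·y_i):
  i=1: 2.1921·1.8617 − -1.8127·2.3353 = +8.3142 (running +8.3142)
  i=2: -1.8127·-2.6732 − -3.8045·1.8617 = +11.9285 (running +20.2426)
  i=3: -3.8045·-1.7028 − 3.2542·-2.6732 = +15.1775 (running +35.4202)
  i=4: 3.2542·2.3353 − 2.1921·-1.7028 = +11.3322 (running +46.7524)
Area = |Σ|/2 = |46.7524|/2 = 23.3762

Area at t=0.224: 23.3762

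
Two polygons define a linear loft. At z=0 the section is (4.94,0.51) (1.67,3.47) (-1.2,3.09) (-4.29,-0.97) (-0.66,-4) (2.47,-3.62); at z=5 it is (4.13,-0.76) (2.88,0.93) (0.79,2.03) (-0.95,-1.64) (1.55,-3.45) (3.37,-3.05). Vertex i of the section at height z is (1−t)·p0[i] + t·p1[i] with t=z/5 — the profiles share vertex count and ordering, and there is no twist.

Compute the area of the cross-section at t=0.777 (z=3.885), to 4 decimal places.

Cross-section at t=0.777: each vertex is (1-t)·p0[i] + t·p1[i].
  v1: (1-0.777)·(4.94,0.51) + 0.777·(4.13,-0.76) = (4.3106,-0.4768)
  v2: (1-0.777)·(1.67,3.47) + 0.777·(2.88,0.93) = (2.6102,1.4964)
  v3: (1-0.777)·(-1.2,3.09) + 0.777·(0.79,2.03) = (0.3462,2.2664)
  v4: (1-0.777)·(-4.29,-0.97) + 0.777·(-0.95,-1.64) = (-1.6948,-1.4906)
  v5: (1-0.777)·(-0.66,-4) + 0.777·(1.55,-3.45) = (1.0572,-3.5727)
  v6: (1-0.777)·(2.47,-3.62) + 0.777·(3.37,-3.05) = (3.1693,-3.1771)
Shoelace sum Σ(x_i·y_{i+1} − x_{i+1}·y_i):
  i=1: 4.3106·1.4964 − 2.6102·-0.4768 = +7.6950 (running +7.6950)
  i=2: 2.6102·2.2664 − 0.3462·1.4964 = +5.3975 (running +13.0925)
  i=3: 0.3462·-1.4906 − -1.6948·2.2664 = +3.3250 (running +16.4176)
  i=4: -1.6948·-3.5727 − 1.0572·-1.4906 = +7.6308 (running +24.0484)
  i=5: 1.0572·-3.1771 − 3.1693·-3.5727 = +7.9641 (running +32.0124)
  i=6: 3.1693·-0.4768 − 4.3106·-3.1771 = +12.1843 (running +44.1967)
Area = |Σ|/2 = |44.1967|/2 = 22.0983

Area at t=0.777: 22.0983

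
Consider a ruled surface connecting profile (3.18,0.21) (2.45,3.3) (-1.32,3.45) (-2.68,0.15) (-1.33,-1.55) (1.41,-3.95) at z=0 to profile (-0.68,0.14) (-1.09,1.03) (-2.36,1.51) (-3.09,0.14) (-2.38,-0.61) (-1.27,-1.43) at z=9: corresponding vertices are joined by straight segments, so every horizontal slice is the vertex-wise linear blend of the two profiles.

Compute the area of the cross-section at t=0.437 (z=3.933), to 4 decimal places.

Area at t=0.437: 15.0469

Cross-section at t=0.437: each vertex is (1-t)·p0[i] + t·p1[i].
  v1: (1-0.437)·(3.18,0.21) + 0.437·(-0.68,0.14) = (1.4932,0.1794)
  v2: (1-0.437)·(2.45,3.3) + 0.437·(-1.09,1.03) = (0.9030,2.3080)
  v3: (1-0.437)·(-1.32,3.45) + 0.437·(-2.36,1.51) = (-1.7745,2.6022)
  v4: (1-0.437)·(-2.68,0.15) + 0.437·(-3.09,0.14) = (-2.8592,0.1456)
  v5: (1-0.437)·(-1.33,-1.55) + 0.437·(-2.38,-0.61) = (-1.7889,-1.1392)
  v6: (1-0.437)·(1.41,-3.95) + 0.437·(-1.27,-1.43) = (0.2388,-2.8488)
Shoelace sum Σ(x_i·y_{i+1} − x_{i+1}·y_i):
  i=1: 1.4932·2.3080 − 0.9030·0.1794 = +3.2843 (running +3.2843)
  i=2: 0.9030·2.6022 − -1.7745·2.3080 = +6.4454 (running +9.7296)
  i=3: -1.7745·0.1456 − -2.8592·2.6022 = +7.1818 (running +16.9114)
  i=4: -2.8592·-1.1392 − -1.7889·0.1456 = +3.5177 (running +20.4291)
  i=5: -1.7889·-2.8488 − 0.2388·-1.1392 = +5.3681 (running +25.7972)
  i=6: 0.2388·0.1794 − 1.4932·-2.8488 = +4.2966 (running +30.0938)
Area = |Σ|/2 = |30.0938|/2 = 15.0469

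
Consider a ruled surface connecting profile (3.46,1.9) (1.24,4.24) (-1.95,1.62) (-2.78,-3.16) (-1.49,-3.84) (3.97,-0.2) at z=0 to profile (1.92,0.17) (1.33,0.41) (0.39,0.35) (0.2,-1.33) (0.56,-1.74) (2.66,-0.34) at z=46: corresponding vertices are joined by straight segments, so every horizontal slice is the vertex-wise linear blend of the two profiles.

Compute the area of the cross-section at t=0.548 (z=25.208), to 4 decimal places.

Area at t=0.548: 12.2278

Cross-section at t=0.548: each vertex is (1-t)·p0[i] + t·p1[i].
  v1: (1-0.548)·(3.46,1.9) + 0.548·(1.92,0.17) = (2.6161,0.9520)
  v2: (1-0.548)·(1.24,4.24) + 0.548·(1.33,0.41) = (1.2893,2.1412)
  v3: (1-0.548)·(-1.95,1.62) + 0.548·(0.39,0.35) = (-0.6677,0.9240)
  v4: (1-0.548)·(-2.78,-3.16) + 0.548·(0.2,-1.33) = (-1.1470,-2.1572)
  v5: (1-0.548)·(-1.49,-3.84) + 0.548·(0.56,-1.74) = (-0.3666,-2.6892)
  v6: (1-0.548)·(3.97,-0.2) + 0.548·(2.66,-0.34) = (3.2521,-0.2767)
Shoelace sum Σ(x_i·y_{i+1} − x_{i+1}·y_i):
  i=1: 2.6161·2.1412 − 1.2893·0.9520 = +4.3741 (running +4.3741)
  i=2: 1.2893·0.9240 − -0.6677·2.1412 = +2.6210 (running +6.9951)
  i=3: -0.6677·-2.1572 − -1.1470·0.9240 = +2.5001 (running +9.4952)
  i=4: -1.1470·-2.6892 − -0.3666·-2.1572 = +2.2936 (running +11.7888)
  i=5: -0.3666·-0.2767 − 3.2521·-2.6892 = +8.8470 (running +20.6358)
  i=6: 3.2521·0.9520 − 2.6161·-0.2767 = +3.8198 (running +24.4556)
Area = |Σ|/2 = |24.4556|/2 = 12.2278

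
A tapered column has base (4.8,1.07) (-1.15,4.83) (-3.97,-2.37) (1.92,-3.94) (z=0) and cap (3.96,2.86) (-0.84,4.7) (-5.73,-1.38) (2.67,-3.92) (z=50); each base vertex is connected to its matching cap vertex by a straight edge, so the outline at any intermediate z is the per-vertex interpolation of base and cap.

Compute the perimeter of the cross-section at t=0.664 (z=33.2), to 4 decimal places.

Cross-section at t=0.664: each vertex is (1-t)·p0[i] + t·p1[i].
  v1: (1-0.664)·(4.8,1.07) + 0.664·(3.96,2.86) = (4.2422,2.2586)
  v2: (1-0.664)·(-1.15,4.83) + 0.664·(-0.84,4.7) = (-0.9442,4.7437)
  v3: (1-0.664)·(-3.97,-2.37) + 0.664·(-5.73,-1.38) = (-5.1386,-1.7126)
  v4: (1-0.664)·(1.92,-3.94) + 0.664·(2.67,-3.92) = (2.4180,-3.9267)
Perimeter = Σ |v_{i+1} − v_i|:
  edge 1→2: √(-5.1864² + 2.4851²) = 5.7510 (running 5.7510)
  edge 2→3: √(-4.1945² + -6.4563²) = 7.6992 (running 13.4503)
  edge 3→4: √(7.5566² + -2.2141²) = 7.8743 (running 21.3246)
  edge 4→1: √(1.8242² + 6.1853²) = 6.4487 (running 27.7733)
Perimeter = 27.7733

Perimeter at t=0.664: 27.7733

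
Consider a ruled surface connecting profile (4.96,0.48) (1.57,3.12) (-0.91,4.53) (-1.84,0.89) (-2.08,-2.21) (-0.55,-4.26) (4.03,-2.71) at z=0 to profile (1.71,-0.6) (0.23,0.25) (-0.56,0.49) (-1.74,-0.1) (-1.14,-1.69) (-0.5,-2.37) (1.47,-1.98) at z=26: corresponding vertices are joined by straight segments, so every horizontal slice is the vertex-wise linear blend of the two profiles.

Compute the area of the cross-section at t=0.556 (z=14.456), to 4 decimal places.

Cross-section at t=0.556: each vertex is (1-t)·p0[i] + t·p1[i].
  v1: (1-0.556)·(4.96,0.48) + 0.556·(1.71,-0.6) = (3.1530,-0.1205)
  v2: (1-0.556)·(1.57,3.12) + 0.556·(0.23,0.25) = (0.8250,1.5243)
  v3: (1-0.556)·(-0.91,4.53) + 0.556·(-0.56,0.49) = (-0.7154,2.2838)
  v4: (1-0.556)·(-1.84,0.89) + 0.556·(-1.74,-0.1) = (-1.7844,0.3396)
  v5: (1-0.556)·(-2.08,-2.21) + 0.556·(-1.14,-1.69) = (-1.5574,-1.9209)
  v6: (1-0.556)·(-0.55,-4.26) + 0.556·(-0.5,-2.37) = (-0.5222,-3.2092)
  v7: (1-0.556)·(4.03,-2.71) + 0.556·(1.47,-1.98) = (2.6066,-2.3041)
Shoelace sum Σ(x_i·y_{i+1} − x_{i+1}·y_i):
  i=1: 3.1530·1.5243 − 0.8250·-0.1205 = +4.9054 (running +4.9054)
  i=2: 0.8250·2.2838 − -0.7154·1.5243 = +2.9745 (running +7.8799)
  i=3: -0.7154·0.3396 − -1.7844·2.2838 = +3.8322 (running +11.7121)
  i=4: -1.7844·-1.9209 − -1.5574·0.3396 = +3.9564 (running +15.6686)
  i=5: -1.5574·-3.2092 − -0.5222·-1.9209 = +3.9947 (running +19.6633)
  i=6: -0.5222·-2.3041 − 2.6066·-3.2092 = +9.5683 (running +29.2317)
  i=7: 2.6066·-0.1205 − 3.1530·-2.3041 = +6.9508 (running +36.1825)
Area = |Σ|/2 = |36.1825|/2 = 18.0912

Area at t=0.556: 18.0912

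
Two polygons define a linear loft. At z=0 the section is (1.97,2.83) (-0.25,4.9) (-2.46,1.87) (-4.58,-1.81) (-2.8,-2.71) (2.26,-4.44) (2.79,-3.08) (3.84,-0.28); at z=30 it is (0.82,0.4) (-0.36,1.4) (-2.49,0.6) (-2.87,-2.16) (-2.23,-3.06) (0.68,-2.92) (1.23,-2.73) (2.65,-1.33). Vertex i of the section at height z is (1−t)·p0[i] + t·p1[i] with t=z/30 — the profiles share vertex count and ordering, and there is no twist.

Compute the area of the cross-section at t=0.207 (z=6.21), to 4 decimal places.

Area at t=0.207: 37.7408

Cross-section at t=0.207: each vertex is (1-t)·p0[i] + t·p1[i].
  v1: (1-0.207)·(1.97,2.83) + 0.207·(0.82,0.4) = (1.7320,2.3270)
  v2: (1-0.207)·(-0.25,4.9) + 0.207·(-0.36,1.4) = (-0.2728,4.1755)
  v3: (1-0.207)·(-2.46,1.87) + 0.207·(-2.49,0.6) = (-2.4662,1.6071)
  v4: (1-0.207)·(-4.58,-1.81) + 0.207·(-2.87,-2.16) = (-4.2260,-1.8825)
  v5: (1-0.207)·(-2.8,-2.71) + 0.207·(-2.23,-3.06) = (-2.6820,-2.7825)
  v6: (1-0.207)·(2.26,-4.44) + 0.207·(0.68,-2.92) = (1.9329,-4.1254)
  v7: (1-0.207)·(2.79,-3.08) + 0.207·(1.23,-2.73) = (2.4671,-3.0076)
  v8: (1-0.207)·(3.84,-0.28) + 0.207·(2.65,-1.33) = (3.5937,-0.4974)
Shoelace sum Σ(x_i·y_{i+1} − x_{i+1}·y_i):
  i=1: 1.7320·4.1755 − -0.2728·2.3270 = +7.8665 (running +7.8665)
  i=2: -0.2728·1.6071 − -2.4662·4.1755 = +9.8593 (running +17.7258)
  i=3: -2.4662·-1.8825 − -4.2260·1.6071 = +11.4342 (running +29.1600)
  i=4: -4.2260·-2.7825 − -2.6820·-1.8825 = +6.7100 (running +35.8700)
  i=5: -2.6820·-4.1254 − 1.9329·-2.7825 = +16.4426 (running +52.3125)
  i=6: 1.9329·-3.0076 − 2.4671·-4.1254 = +4.3642 (running +56.6767)
  i=7: 2.4671·-0.4974 − 3.5937·-3.0076 = +9.5811 (running +66.2578)
  i=8: 3.5937·2.3270 − 1.7320·-0.4974 = +9.2238 (running +75.4817)
Area = |Σ|/2 = |75.4817|/2 = 37.7408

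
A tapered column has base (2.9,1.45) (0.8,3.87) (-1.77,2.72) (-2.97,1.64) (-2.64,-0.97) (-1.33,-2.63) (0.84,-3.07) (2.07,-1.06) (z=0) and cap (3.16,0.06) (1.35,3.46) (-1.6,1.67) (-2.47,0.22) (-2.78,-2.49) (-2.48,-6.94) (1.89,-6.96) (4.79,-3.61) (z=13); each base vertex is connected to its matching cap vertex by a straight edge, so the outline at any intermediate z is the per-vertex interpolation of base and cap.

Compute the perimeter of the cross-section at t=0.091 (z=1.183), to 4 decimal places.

Cross-section at t=0.091: each vertex is (1-t)·p0[i] + t·p1[i].
  v1: (1-0.091)·(2.9,1.45) + 0.091·(3.16,0.06) = (2.9237,1.3235)
  v2: (1-0.091)·(0.8,3.87) + 0.091·(1.35,3.46) = (0.8501,3.8327)
  v3: (1-0.091)·(-1.77,2.72) + 0.091·(-1.6,1.67) = (-1.7545,2.6245)
  v4: (1-0.091)·(-2.97,1.64) + 0.091·(-2.47,0.22) = (-2.9245,1.5108)
  v5: (1-0.091)·(-2.64,-0.97) + 0.091·(-2.78,-2.49) = (-2.6527,-1.1083)
  v6: (1-0.091)·(-1.33,-2.63) + 0.091·(-2.48,-6.94) = (-1.4346,-3.0222)
  v7: (1-0.091)·(0.84,-3.07) + 0.091·(1.89,-6.96) = (0.9355,-3.4240)
  v8: (1-0.091)·(2.07,-1.06) + 0.091·(4.79,-3.61) = (2.3175,-1.2921)
Perimeter = Σ |v_{i+1} − v_i|:
  edge 1→2: √(-2.0736² + 2.5092²) = 3.2551 (running 3.2551)
  edge 2→3: √(-2.6046² + -1.2082²) = 2.8712 (running 6.1263)
  edge 3→4: √(-1.1700² + -1.1137²) = 1.6153 (running 7.7416)
  edge 4→5: √(0.2718² + -2.6191²) = 2.6332 (running 10.3747)
  edge 5→6: √(1.2181² + -1.9139²) = 2.2686 (running 12.6434)
  edge 6→7: √(2.3702² + -0.4018²) = 2.4040 (running 15.0474)
  edge 7→8: √(1.3820² + 2.1319²) = 2.5407 (running 17.5881)
  edge 8→1: √(0.6061² + 2.6156²) = 2.6849 (running 20.2729)
Perimeter = 20.2729

Perimeter at t=0.091: 20.2729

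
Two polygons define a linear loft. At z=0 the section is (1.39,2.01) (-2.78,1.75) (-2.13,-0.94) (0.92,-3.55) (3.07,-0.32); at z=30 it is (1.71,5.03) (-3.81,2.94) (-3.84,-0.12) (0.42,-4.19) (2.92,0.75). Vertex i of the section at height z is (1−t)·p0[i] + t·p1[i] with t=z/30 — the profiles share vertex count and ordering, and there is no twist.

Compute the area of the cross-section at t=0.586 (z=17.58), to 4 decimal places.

Cross-section at t=0.586: each vertex is (1-t)·p0[i] + t·p1[i].
  v1: (1-0.586)·(1.39,2.01) + 0.586·(1.71,5.03) = (1.5775,3.7797)
  v2: (1-0.586)·(-2.78,1.75) + 0.586·(-3.81,2.94) = (-3.3836,2.4473)
  v3: (1-0.586)·(-2.13,-0.94) + 0.586·(-3.84,-0.12) = (-3.1321,-0.4595)
  v4: (1-0.586)·(0.92,-3.55) + 0.586·(0.42,-4.19) = (0.6270,-3.9250)
  v5: (1-0.586)·(3.07,-0.32) + 0.586·(2.92,0.75) = (2.9821,0.3070)
Shoelace sum Σ(x_i·y_{i+1} − x_{i+1}·y_i):
  i=1: 1.5775·2.4473 − -3.3836·3.7797 = +16.6497 (running +16.6497)
  i=2: -3.3836·-0.4595 − -3.1321·2.4473 = +9.2199 (running +25.8696)
  i=3: -3.1321·-3.9250 − 0.6270·-0.4595 = +12.5816 (running +38.4512)
  i=4: 0.6270·0.3070 − 2.9821·-3.9250 = +11.8974 (running +50.3485)
  i=5: 2.9821·3.7797 − 1.5775·0.3070 = +10.7872 (running +61.1357)
Area = |Σ|/2 = |61.1357|/2 = 30.5679

Area at t=0.586: 30.5679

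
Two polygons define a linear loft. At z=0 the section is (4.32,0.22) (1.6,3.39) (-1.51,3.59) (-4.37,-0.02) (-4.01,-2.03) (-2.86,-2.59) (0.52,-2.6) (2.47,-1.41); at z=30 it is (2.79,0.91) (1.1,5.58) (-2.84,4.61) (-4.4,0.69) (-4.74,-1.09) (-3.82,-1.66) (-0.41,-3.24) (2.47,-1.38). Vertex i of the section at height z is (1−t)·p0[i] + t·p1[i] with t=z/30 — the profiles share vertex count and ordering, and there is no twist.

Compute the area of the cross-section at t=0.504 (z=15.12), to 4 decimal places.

Cross-section at t=0.504: each vertex is (1-t)·p0[i] + t·p1[i].
  v1: (1-0.504)·(4.32,0.22) + 0.504·(2.79,0.91) = (3.5489,0.5678)
  v2: (1-0.504)·(1.6,3.39) + 0.504·(1.1,5.58) = (1.3480,4.4938)
  v3: (1-0.504)·(-1.51,3.59) + 0.504·(-2.84,4.61) = (-2.1803,4.1041)
  v4: (1-0.504)·(-4.37,-0.02) + 0.504·(-4.4,0.69) = (-4.3851,0.3378)
  v5: (1-0.504)·(-4.01,-2.03) + 0.504·(-4.74,-1.09) = (-4.3779,-1.5562)
  v6: (1-0.504)·(-2.86,-2.59) + 0.504·(-3.82,-1.66) = (-3.3438,-2.1213)
  v7: (1-0.504)·(0.52,-2.6) + 0.504·(-0.41,-3.24) = (0.0513,-2.9226)
  v8: (1-0.504)·(2.47,-1.41) + 0.504·(2.47,-1.38) = (2.4700,-1.3949)
Shoelace sum Σ(x_i·y_{i+1} − x_{i+1}·y_i):
  i=1: 3.5489·4.4938 − 1.3480·0.5678 = +15.1825 (running +15.1825)
  i=2: 1.3480·4.1041 − -2.1803·4.4938 = +15.3301 (running +30.5126)
  i=3: -2.1803·0.3378 − -4.3851·4.1041 = +17.2603 (running +47.7729)
  i=4: -4.3851·-1.5562 − -4.3779·0.3378 = +8.3033 (running +56.0762)
  i=5: -4.3779·-2.1213 − -3.3438·-1.5562 = +4.0830 (running +60.1592)
  i=6: -3.3438·-2.9226 − 0.0513·-2.1213 = +9.8814 (running +70.0406)
  i=7: 0.0513·-1.3949 − 2.4700·-2.9226 = +7.1472 (running +77.1878)
  i=8: 2.4700·0.5678 − 3.5489·-1.3949 = +6.3526 (running +83.5404)
Area = |Σ|/2 = |83.5404|/2 = 41.7702

Area at t=0.504: 41.7702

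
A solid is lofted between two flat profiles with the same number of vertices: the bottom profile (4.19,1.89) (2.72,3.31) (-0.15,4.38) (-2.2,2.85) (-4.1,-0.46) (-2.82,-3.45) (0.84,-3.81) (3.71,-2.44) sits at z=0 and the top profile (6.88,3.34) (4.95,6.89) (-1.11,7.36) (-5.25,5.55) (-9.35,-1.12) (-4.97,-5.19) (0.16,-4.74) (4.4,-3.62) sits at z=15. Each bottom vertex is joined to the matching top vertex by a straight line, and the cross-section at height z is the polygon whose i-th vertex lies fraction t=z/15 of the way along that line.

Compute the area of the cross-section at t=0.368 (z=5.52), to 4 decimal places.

Cross-section at t=0.368: each vertex is (1-t)·p0[i] + t·p1[i].
  v1: (1-0.368)·(4.19,1.89) + 0.368·(6.88,3.34) = (5.1799,2.4236)
  v2: (1-0.368)·(2.72,3.31) + 0.368·(4.95,6.89) = (3.5406,4.6274)
  v3: (1-0.368)·(-0.15,4.38) + 0.368·(-1.11,7.36) = (-0.5033,5.4766)
  v4: (1-0.368)·(-2.2,2.85) + 0.368·(-5.25,5.55) = (-3.3224,3.8436)
  v5: (1-0.368)·(-4.1,-0.46) + 0.368·(-9.35,-1.12) = (-6.0320,-0.7029)
  v6: (1-0.368)·(-2.82,-3.45) + 0.368·(-4.97,-5.19) = (-3.6112,-4.0903)
  v7: (1-0.368)·(0.84,-3.81) + 0.368·(0.16,-4.74) = (0.5898,-4.1522)
  v8: (1-0.368)·(3.71,-2.44) + 0.368·(4.4,-3.62) = (3.9639,-2.8742)
Shoelace sum Σ(x_i·y_{i+1} − x_{i+1}·y_i):
  i=1: 5.1799·4.6274 − 3.5406·2.4236 = +15.3887 (running +15.3887)
  i=2: 3.5406·5.4766 − -0.5033·4.6274 = +21.7197 (running +37.1084)
  i=3: -0.5033·3.8436 − -3.3224·5.4766 = +16.2612 (running +53.3696)
  i=4: -3.3224·-0.7029 − -6.0320·3.8436 = +25.5198 (running +78.8894)
  i=5: -6.0320·-4.0903 − -3.6112·-0.7029 = +22.1346 (running +101.0240)
  i=6: -3.6112·-4.1522 − 0.5898·-4.0903 = +17.4069 (running +118.4309)
  i=7: 0.5898·-2.8742 − 3.9639·-4.1522 = +14.7640 (running +133.1949)
  i=8: 3.9639·2.4236 − 5.1799·-2.8742 = +24.4953 (running +157.6902)
Area = |Σ|/2 = |157.6902|/2 = 78.8451

Area at t=0.368: 78.8451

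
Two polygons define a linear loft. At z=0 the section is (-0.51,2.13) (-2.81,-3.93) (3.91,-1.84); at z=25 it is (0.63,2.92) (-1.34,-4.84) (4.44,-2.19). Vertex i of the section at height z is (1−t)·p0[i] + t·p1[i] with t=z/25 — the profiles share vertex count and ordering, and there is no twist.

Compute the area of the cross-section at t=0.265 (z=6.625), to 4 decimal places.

Area at t=0.265: 18.5881

Cross-section at t=0.265: each vertex is (1-t)·p0[i] + t·p1[i].
  v1: (1-0.265)·(-0.51,2.13) + 0.265·(0.63,2.92) = (-0.2079,2.3394)
  v2: (1-0.265)·(-2.81,-3.93) + 0.265·(-1.34,-4.84) = (-2.4205,-4.1711)
  v3: (1-0.265)·(3.91,-1.84) + 0.265·(4.44,-2.19) = (4.0504,-1.9327)
Shoelace sum Σ(x_i·y_{i+1} − x_{i+1}·y_i):
  i=1: -0.2079·-4.1711 − -2.4205·2.3394 = +6.5295 (running +6.5295)
  i=2: -2.4205·-1.9327 − 4.0504·-4.1711 = +21.5732 (running +28.1026)
  i=3: 4.0504·2.3394 − -0.2079·-1.9327 = +9.0736 (running +37.1762)
Area = |Σ|/2 = |37.1762|/2 = 18.5881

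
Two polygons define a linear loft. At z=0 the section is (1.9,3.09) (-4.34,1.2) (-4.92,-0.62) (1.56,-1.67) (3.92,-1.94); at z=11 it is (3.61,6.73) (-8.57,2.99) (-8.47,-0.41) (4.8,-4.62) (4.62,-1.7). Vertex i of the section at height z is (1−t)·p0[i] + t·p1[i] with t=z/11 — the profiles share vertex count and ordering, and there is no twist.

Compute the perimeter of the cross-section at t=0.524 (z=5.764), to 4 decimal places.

Perimeter at t=0.524: 31.5451

Cross-section at t=0.524: each vertex is (1-t)·p0[i] + t·p1[i].
  v1: (1-0.524)·(1.9,3.09) + 0.524·(3.61,6.73) = (2.7960,4.9974)
  v2: (1-0.524)·(-4.34,1.2) + 0.524·(-8.57,2.99) = (-6.5565,2.1380)
  v3: (1-0.524)·(-4.92,-0.62) + 0.524·(-8.47,-0.41) = (-6.7802,-0.5100)
  v4: (1-0.524)·(1.56,-1.67) + 0.524·(4.8,-4.62) = (3.2578,-3.2158)
  v5: (1-0.524)·(3.92,-1.94) + 0.524·(4.62,-1.7) = (4.2868,-1.8142)
Perimeter = Σ |v_{i+1} − v_i|:
  edge 1→2: √(-9.3526² + -2.8594²) = 9.7799 (running 9.7799)
  edge 2→3: √(-0.2237² + -2.6479²) = 2.6574 (running 12.4373)
  edge 3→4: √(10.0380² + -2.7058²) = 10.3963 (running 22.8335)
  edge 4→5: √(1.0290² + 1.4016²) = 1.7388 (running 24.5723)
  edge 5→1: √(-1.4908² + 6.8116²) = 6.9728 (running 31.5451)
Perimeter = 31.5451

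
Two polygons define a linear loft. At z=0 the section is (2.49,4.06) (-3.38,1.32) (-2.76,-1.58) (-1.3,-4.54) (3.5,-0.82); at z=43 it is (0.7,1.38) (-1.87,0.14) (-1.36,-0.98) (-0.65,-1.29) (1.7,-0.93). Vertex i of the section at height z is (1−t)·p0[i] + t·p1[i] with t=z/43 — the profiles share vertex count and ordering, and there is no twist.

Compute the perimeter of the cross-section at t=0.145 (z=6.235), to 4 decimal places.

Perimeter at t=0.145: 21.6860

Cross-section at t=0.145: each vertex is (1-t)·p0[i] + t·p1[i].
  v1: (1-0.145)·(2.49,4.06) + 0.145·(0.7,1.38) = (2.2305,3.6714)
  v2: (1-0.145)·(-3.38,1.32) + 0.145·(-1.87,0.14) = (-3.1610,1.1489)
  v3: (1-0.145)·(-2.76,-1.58) + 0.145·(-1.36,-0.98) = (-2.5570,-1.4930)
  v4: (1-0.145)·(-1.3,-4.54) + 0.145·(-0.65,-1.29) = (-1.2057,-4.0687)
  v5: (1-0.145)·(3.5,-0.82) + 0.145·(1.7,-0.93) = (3.2390,-0.8359)
Perimeter = Σ |v_{i+1} − v_i|:
  edge 1→2: √(-5.3915² + -2.5225²) = 5.9524 (running 5.9524)
  edge 2→3: √(0.6040² + -2.6419²) = 2.7101 (running 8.6625)
  edge 3→4: √(1.3513² + -2.5757²) = 2.9087 (running 11.5712)
  edge 4→5: √(4.4447² + 3.2328²) = 5.4961 (running 17.0672)
  edge 5→1: √(-1.0085² + 4.5073²) = 4.6188 (running 21.6860)
Perimeter = 21.6860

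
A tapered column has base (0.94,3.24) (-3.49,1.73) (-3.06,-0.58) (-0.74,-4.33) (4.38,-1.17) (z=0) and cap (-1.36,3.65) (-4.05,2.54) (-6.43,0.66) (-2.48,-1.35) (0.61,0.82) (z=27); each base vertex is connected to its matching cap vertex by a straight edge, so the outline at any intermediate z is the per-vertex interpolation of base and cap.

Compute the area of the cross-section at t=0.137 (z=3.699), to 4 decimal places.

Cross-section at t=0.137: each vertex is (1-t)·p0[i] + t·p1[i].
  v1: (1-0.137)·(0.94,3.24) + 0.137·(-1.36,3.65) = (0.6249,3.2962)
  v2: (1-0.137)·(-3.49,1.73) + 0.137·(-4.05,2.54) = (-3.5667,1.8410)
  v3: (1-0.137)·(-3.06,-0.58) + 0.137·(-6.43,0.66) = (-3.5217,-0.4101)
  v4: (1-0.137)·(-0.74,-4.33) + 0.137·(-2.48,-1.35) = (-0.9784,-3.9217)
  v5: (1-0.137)·(4.38,-1.17) + 0.137·(0.61,0.82) = (3.8635,-0.8974)
Shoelace sum Σ(x_i·y_{i+1} − x_{i+1}·y_i):
  i=1: 0.6249·1.8410 − -3.5667·3.2962 = +12.9069 (running +12.9069)
  i=2: -3.5667·-0.4101 − -3.5217·1.8410 = +7.9461 (running +20.8530)
  i=3: -3.5217·-3.9217 − -0.9784·-0.4101 = +13.4099 (running +34.2629)
  i=4: -0.9784·-0.8974 − 3.8635·-3.9217 = +16.0297 (running +50.2926)
  i=5: 3.8635·3.2962 − 0.6249·-0.8974 = +13.2956 (running +63.5881)
Area = |Σ|/2 = |63.5881|/2 = 31.7941

Area at t=0.137: 31.7941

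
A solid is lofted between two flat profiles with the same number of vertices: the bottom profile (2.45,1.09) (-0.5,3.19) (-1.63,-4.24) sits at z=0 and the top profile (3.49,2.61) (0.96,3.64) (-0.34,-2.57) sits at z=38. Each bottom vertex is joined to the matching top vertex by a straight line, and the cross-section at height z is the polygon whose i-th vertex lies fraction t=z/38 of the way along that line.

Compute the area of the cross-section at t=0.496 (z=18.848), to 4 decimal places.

Cross-section at t=0.496: each vertex is (1-t)·p0[i] + t·p1[i].
  v1: (1-0.496)·(2.45,1.09) + 0.496·(3.49,2.61) = (2.9658,1.8439)
  v2: (1-0.496)·(-0.5,3.19) + 0.496·(0.96,3.64) = (0.2242,3.4132)
  v3: (1-0.496)·(-1.63,-4.24) + 0.496·(-0.34,-2.57) = (-0.9902,-3.4117)
Shoelace sum Σ(x_i·y_{i+1} − x_{i+1}·y_i):
  i=1: 2.9658·3.4132 − 0.2242·1.8439 = +9.7097 (running +9.7097)
  i=2: 0.2242·-3.4117 − -0.9902·3.4132 = +2.6149 (running +12.3245)
  i=3: -0.9902·1.8439 − 2.9658·-3.4117 = +8.2927 (running +20.6172)
Area = |Σ|/2 = |20.6172|/2 = 10.3086

Area at t=0.496: 10.3086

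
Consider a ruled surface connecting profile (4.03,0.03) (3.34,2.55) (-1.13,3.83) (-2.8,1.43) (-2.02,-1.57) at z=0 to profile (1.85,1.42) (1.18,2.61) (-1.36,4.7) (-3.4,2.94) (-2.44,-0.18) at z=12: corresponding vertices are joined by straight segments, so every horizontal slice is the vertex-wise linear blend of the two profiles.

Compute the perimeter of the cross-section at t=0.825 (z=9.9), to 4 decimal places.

Cross-section at t=0.825: each vertex is (1-t)·p0[i] + t·p1[i].
  v1: (1-0.825)·(4.03,0.03) + 0.825·(1.85,1.42) = (2.2315,1.1767)
  v2: (1-0.825)·(3.34,2.55) + 0.825·(1.18,2.61) = (1.5580,2.5995)
  v3: (1-0.825)·(-1.13,3.83) + 0.825·(-1.36,4.7) = (-1.3198,4.5478)
  v4: (1-0.825)·(-2.8,1.43) + 0.825·(-3.4,2.94) = (-3.2950,2.6757)
  v5: (1-0.825)·(-2.02,-1.57) + 0.825·(-2.44,-0.18) = (-2.3665,-0.4233)
Perimeter = Σ |v_{i+1} − v_i|:
  edge 1→2: √(-0.6735² + 1.4227²) = 1.5741 (running 1.5741)
  edge 2→3: √(-2.8778² + 1.9483²) = 3.4752 (running 5.0493)
  edge 3→4: √(-1.9752² + -1.8720²) = 2.7214 (running 7.7707)
  edge 4→5: √(0.9285² + -3.0990²) = 3.2351 (running 11.0058)
  edge 5→1: √(4.5980² + 1.6000²) = 4.8684 (running 15.8743)
Perimeter = 15.8743

Perimeter at t=0.825: 15.8743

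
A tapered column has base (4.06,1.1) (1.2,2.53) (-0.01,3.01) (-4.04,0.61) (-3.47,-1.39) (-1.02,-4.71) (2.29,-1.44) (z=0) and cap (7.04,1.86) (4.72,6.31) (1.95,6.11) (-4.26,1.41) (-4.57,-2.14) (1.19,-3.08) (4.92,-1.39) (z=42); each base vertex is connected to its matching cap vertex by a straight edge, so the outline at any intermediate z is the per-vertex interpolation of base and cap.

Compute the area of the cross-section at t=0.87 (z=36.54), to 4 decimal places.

Cross-section at t=0.87: each vertex is (1-t)·p0[i] + t·p1[i].
  v1: (1-0.87)·(4.06,1.1) + 0.87·(7.04,1.86) = (6.6526,1.7612)
  v2: (1-0.87)·(1.2,2.53) + 0.87·(4.72,6.31) = (4.2624,5.8186)
  v3: (1-0.87)·(-0.01,3.01) + 0.87·(1.95,6.11) = (1.6952,5.7070)
  v4: (1-0.87)·(-4.04,0.61) + 0.87·(-4.26,1.41) = (-4.2314,1.3060)
  v5: (1-0.87)·(-3.47,-1.39) + 0.87·(-4.57,-2.14) = (-4.4270,-2.0425)
  v6: (1-0.87)·(-1.02,-4.71) + 0.87·(1.19,-3.08) = (0.9027,-3.2919)
  v7: (1-0.87)·(2.29,-1.44) + 0.87·(4.92,-1.39) = (4.5781,-1.3965)
Shoelace sum Σ(x_i·y_{i+1} − x_{i+1}·y_i):
  i=1: 6.6526·5.8186 − 4.2624·1.7612 = +31.2019 (running +31.2019)
  i=2: 4.2624·5.7070 − 1.6952·5.8186 = +14.4618 (running +45.6637)
  i=3: 1.6952·1.3060 − -4.2314·5.7070 = +26.3625 (running +72.0262)
  i=4: -4.2314·-2.0425 − -4.4270·1.3060 = +14.4243 (running +86.4505)
  i=5: -4.4270·-3.2919 − 0.9027·-2.0425 = +16.4170 (running +102.8675)
  i=6: 0.9027·-1.3965 − 4.5781·-3.2919 = +13.8100 (running +116.6776)
  i=7: 4.5781·1.7612 − 6.6526·-1.3965 = +17.3533 (running +134.0309)
Area = |Σ|/2 = |134.0309|/2 = 67.0154

Area at t=0.87: 67.0154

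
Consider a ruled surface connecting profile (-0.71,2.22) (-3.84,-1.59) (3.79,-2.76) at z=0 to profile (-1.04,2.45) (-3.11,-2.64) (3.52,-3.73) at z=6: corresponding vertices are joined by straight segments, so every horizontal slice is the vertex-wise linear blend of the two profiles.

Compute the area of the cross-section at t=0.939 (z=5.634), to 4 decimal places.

Area at t=0.939: 17.9360

Cross-section at t=0.939: each vertex is (1-t)·p0[i] + t·p1[i].
  v1: (1-0.939)·(-0.71,2.22) + 0.939·(-1.04,2.45) = (-1.0199,2.4360)
  v2: (1-0.939)·(-3.84,-1.59) + 0.939·(-3.11,-2.64) = (-3.1545,-2.5759)
  v3: (1-0.939)·(3.79,-2.76) + 0.939·(3.52,-3.73) = (3.5365,-3.6708)
Shoelace sum Σ(x_i·y_{i+1} − x_{i+1}·y_i):
  i=1: -1.0199·-2.5759 − -3.1545·2.4360 = +10.3115 (running +10.3115)
  i=2: -3.1545·-3.6708 − 3.5365·-2.5759 = +20.6895 (running +31.0010)
  i=3: 3.5365·2.4360 − -1.0199·-3.6708 = +4.8710 (running +35.8720)
Area = |Σ|/2 = |35.8720|/2 = 17.9360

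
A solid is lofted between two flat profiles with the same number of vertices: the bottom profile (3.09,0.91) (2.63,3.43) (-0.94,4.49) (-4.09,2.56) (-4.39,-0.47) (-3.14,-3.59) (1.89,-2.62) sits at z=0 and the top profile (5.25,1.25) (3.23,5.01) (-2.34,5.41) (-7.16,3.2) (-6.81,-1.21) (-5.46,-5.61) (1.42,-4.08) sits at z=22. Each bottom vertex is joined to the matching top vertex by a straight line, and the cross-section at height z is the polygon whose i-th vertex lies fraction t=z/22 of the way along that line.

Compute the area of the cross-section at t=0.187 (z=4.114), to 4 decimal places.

Cross-section at t=0.187: each vertex is (1-t)·p0[i] + t·p1[i].
  v1: (1-0.187)·(3.09,0.91) + 0.187·(5.25,1.25) = (3.4939,0.9736)
  v2: (1-0.187)·(2.63,3.43) + 0.187·(3.23,5.01) = (2.7422,3.7255)
  v3: (1-0.187)·(-0.94,4.49) + 0.187·(-2.34,5.41) = (-1.2018,4.6620)
  v4: (1-0.187)·(-4.09,2.56) + 0.187·(-7.16,3.2) = (-4.6641,2.6797)
  v5: (1-0.187)·(-4.39,-0.47) + 0.187·(-6.81,-1.21) = (-4.8425,-0.6084)
  v6: (1-0.187)·(-3.14,-3.59) + 0.187·(-5.46,-5.61) = (-3.5738,-3.9677)
  v7: (1-0.187)·(1.89,-2.62) + 0.187·(1.42,-4.08) = (1.8021,-2.8930)
Shoelace sum Σ(x_i·y_{i+1} − x_{i+1}·y_i):
  i=1: 3.4939·3.7255 − 2.7422·0.9736 = +10.3467 (running +10.3467)
  i=2: 2.7422·4.6620 − -1.2018·3.7255 = +17.2615 (running +27.6082)
  i=3: -1.2018·2.6797 − -4.6641·4.6620 = +18.5237 (running +46.1319)
  i=4: -4.6641·-0.6084 − -4.8425·2.6797 = +15.8140 (running +61.9459)
  i=5: -4.8425·-3.9677 − -3.5738·-0.6084 = +17.0397 (running +78.9856)
  i=6: -3.5738·-2.8930 − 1.8021·-3.9677 = +17.4895 (running +96.4751)
  i=7: 1.8021·0.9736 − 3.4939·-2.8930 = +11.8625 (running +108.3376)
Area = |Σ|/2 = |108.3376|/2 = 54.1688

Area at t=0.187: 54.1688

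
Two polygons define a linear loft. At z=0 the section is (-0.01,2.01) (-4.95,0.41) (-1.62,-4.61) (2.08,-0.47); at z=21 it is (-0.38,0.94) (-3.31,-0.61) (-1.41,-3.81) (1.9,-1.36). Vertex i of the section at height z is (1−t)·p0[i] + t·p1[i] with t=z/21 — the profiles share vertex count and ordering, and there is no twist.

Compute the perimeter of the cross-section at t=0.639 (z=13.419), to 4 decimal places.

Perimeter at t=0.639: 16.3791

Cross-section at t=0.639: each vertex is (1-t)·p0[i] + t·p1[i].
  v1: (1-0.639)·(-0.01,2.01) + 0.639·(-0.38,0.94) = (-0.2464,1.3263)
  v2: (1-0.639)·(-4.95,0.41) + 0.639·(-3.31,-0.61) = (-3.9020,-0.2418)
  v3: (1-0.639)·(-1.62,-4.61) + 0.639·(-1.41,-3.81) = (-1.4858,-4.0988)
  v4: (1-0.639)·(2.08,-0.47) + 0.639·(1.9,-1.36) = (1.9650,-1.0387)
Perimeter = Σ |v_{i+1} − v_i|:
  edge 1→2: √(-3.6556² + -1.5680²) = 3.9777 (running 3.9777)
  edge 2→3: √(2.4162² + -3.8570²) = 4.5513 (running 8.5291)
  edge 3→4: √(3.4508² + 3.0601²) = 4.6122 (running 13.1412)
  edge 4→1: √(-2.2114² + 2.3650²) = 3.2378 (running 16.3791)
Perimeter = 16.3791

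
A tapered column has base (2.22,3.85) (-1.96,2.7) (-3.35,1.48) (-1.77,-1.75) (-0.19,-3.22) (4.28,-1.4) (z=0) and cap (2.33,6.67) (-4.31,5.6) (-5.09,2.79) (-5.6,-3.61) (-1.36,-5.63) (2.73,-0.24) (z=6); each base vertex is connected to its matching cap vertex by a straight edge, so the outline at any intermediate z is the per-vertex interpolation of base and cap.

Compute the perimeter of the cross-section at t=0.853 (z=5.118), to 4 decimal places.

Perimeter at t=0.853: 32.4264

Cross-section at t=0.853: each vertex is (1-t)·p0[i] + t·p1[i].
  v1: (1-0.853)·(2.22,3.85) + 0.853·(2.33,6.67) = (2.3138,6.2555)
  v2: (1-0.853)·(-1.96,2.7) + 0.853·(-4.31,5.6) = (-3.9645,5.1737)
  v3: (1-0.853)·(-3.35,1.48) + 0.853·(-5.09,2.79) = (-4.8342,2.5974)
  v4: (1-0.853)·(-1.77,-1.75) + 0.853·(-5.6,-3.61) = (-5.0370,-3.3366)
  v5: (1-0.853)·(-0.19,-3.22) + 0.853·(-1.36,-5.63) = (-1.1880,-5.2757)
  v6: (1-0.853)·(4.28,-1.4) + 0.853·(2.73,-0.24) = (2.9579,-0.4105)
Perimeter = Σ |v_{i+1} − v_i|:
  edge 1→2: √(-6.2784² + -1.0818²) = 6.3709 (running 6.3709)
  edge 2→3: √(-0.8697² + -2.5763²) = 2.7191 (running 9.0900)
  edge 3→4: √(-0.2028² + -5.9340²) = 5.9375 (running 15.0275)
  edge 4→5: √(3.8490² + -1.9392²) = 4.3099 (running 19.3373)
  edge 5→6: √(4.1459² + 4.8652²) = 6.3921 (running 25.7294)
  edge 6→1: √(-0.6440² + 6.6660²) = 6.6970 (running 32.4264)
Perimeter = 32.4264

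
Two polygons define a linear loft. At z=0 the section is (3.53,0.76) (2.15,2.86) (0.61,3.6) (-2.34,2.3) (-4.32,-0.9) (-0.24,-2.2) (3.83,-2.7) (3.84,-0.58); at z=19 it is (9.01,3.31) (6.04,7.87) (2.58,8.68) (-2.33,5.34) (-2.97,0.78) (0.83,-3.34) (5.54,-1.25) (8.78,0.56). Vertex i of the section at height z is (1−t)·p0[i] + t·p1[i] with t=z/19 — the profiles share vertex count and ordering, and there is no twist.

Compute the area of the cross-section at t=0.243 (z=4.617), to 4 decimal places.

Area at t=0.243: 46.6538

Cross-section at t=0.243: each vertex is (1-t)·p0[i] + t·p1[i].
  v1: (1-0.243)·(3.53,0.76) + 0.243·(9.01,3.31) = (4.8616,1.3797)
  v2: (1-0.243)·(2.15,2.86) + 0.243·(6.04,7.87) = (3.0953,4.0774)
  v3: (1-0.243)·(0.61,3.6) + 0.243·(2.58,8.68) = (1.0887,4.8344)
  v4: (1-0.243)·(-2.34,2.3) + 0.243·(-2.33,5.34) = (-2.3376,3.0387)
  v5: (1-0.243)·(-4.32,-0.9) + 0.243·(-2.97,0.78) = (-3.9920,-0.4918)
  v6: (1-0.243)·(-0.24,-2.2) + 0.243·(0.83,-3.34) = (0.0200,-2.4770)
  v7: (1-0.243)·(3.83,-2.7) + 0.243·(5.54,-1.25) = (4.2455,-2.3477)
  v8: (1-0.243)·(3.84,-0.58) + 0.243·(8.78,0.56) = (5.0404,-0.3030)
Shoelace sum Σ(x_i·y_{i+1} − x_{i+1}·y_i):
  i=1: 4.8616·4.0774 − 3.0953·1.3797 = +15.5526 (running +15.5526)
  i=2: 3.0953·4.8344 − 1.0887·4.0774 = +10.5248 (running +26.0774)
  i=3: 1.0887·3.0387 − -2.3376·4.8344 = +14.6091 (running +40.6865)
  i=4: -2.3376·-0.4918 − -3.9920·3.0387 = +13.2799 (running +53.9664)
  i=5: -3.9920·-2.4770 − 0.0200·-0.4918 = +9.8980 (running +63.8644)
  i=6: 0.0200·-2.3477 − 4.2455·-2.4770 = +10.4693 (running +74.3337)
  i=7: 4.2455·-0.3030 − 5.0404·-2.3477 = +10.5468 (running +84.8805)
  i=8: 5.0404·1.3797 − 4.8616·-0.3030 = +8.4270 (running +93.3075)
Area = |Σ|/2 = |93.3075|/2 = 46.6538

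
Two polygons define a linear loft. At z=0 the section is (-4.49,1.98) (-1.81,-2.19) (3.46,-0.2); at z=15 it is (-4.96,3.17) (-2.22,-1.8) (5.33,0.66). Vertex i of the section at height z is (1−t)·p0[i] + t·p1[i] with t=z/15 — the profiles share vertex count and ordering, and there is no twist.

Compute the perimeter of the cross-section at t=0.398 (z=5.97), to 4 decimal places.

Perimeter at t=0.398: 20.9669

Cross-section at t=0.398: each vertex is (1-t)·p0[i] + t·p1[i].
  v1: (1-0.398)·(-4.49,1.98) + 0.398·(-4.96,3.17) = (-4.6771,2.4536)
  v2: (1-0.398)·(-1.81,-2.19) + 0.398·(-2.22,-1.8) = (-1.9732,-2.0348)
  v3: (1-0.398)·(3.46,-0.2) + 0.398·(5.33,0.66) = (4.2043,0.1423)
Perimeter = Σ |v_{i+1} − v_i|:
  edge 1→2: √(2.7039² + -4.4884²) = 5.2399 (running 5.2399)
  edge 2→3: √(6.1774² + 2.1771²) = 6.5498 (running 11.7898)
  edge 3→1: √(-8.8813² + 2.3113²) = 9.1772 (running 20.9669)
Perimeter = 20.9669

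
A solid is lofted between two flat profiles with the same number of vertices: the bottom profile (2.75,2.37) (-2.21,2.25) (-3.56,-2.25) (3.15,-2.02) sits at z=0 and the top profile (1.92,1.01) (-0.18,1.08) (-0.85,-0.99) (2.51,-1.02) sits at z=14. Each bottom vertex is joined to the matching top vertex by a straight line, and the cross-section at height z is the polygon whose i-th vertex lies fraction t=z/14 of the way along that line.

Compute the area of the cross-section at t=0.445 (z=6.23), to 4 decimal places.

Cross-section at t=0.445: each vertex is (1-t)·p0[i] + t·p1[i].
  v1: (1-0.445)·(2.75,2.37) + 0.445·(1.92,1.01) = (2.3806,1.7648)
  v2: (1-0.445)·(-2.21,2.25) + 0.445·(-0.18,1.08) = (-1.3066,1.7293)
  v3: (1-0.445)·(-3.56,-2.25) + 0.445·(-0.85,-0.99) = (-2.3540,-1.6893)
  v4: (1-0.445)·(3.15,-2.02) + 0.445·(2.51,-1.02) = (2.8652,-1.5750)
Shoelace sum Σ(x_i·y_{i+1} − x_{i+1}·y_i):
  i=1: 2.3806·1.7293 − -1.3066·1.7648 = +6.4230 (running +6.4230)
  i=2: -1.3066·-1.6893 − -2.3540·1.7293 = +6.2783 (running +12.7013)
  i=3: -2.3540·-1.5750 − 2.8652·-1.6893 = +8.5478 (running +21.2491)
  i=4: 2.8652·1.7648 − 2.3806·-1.5750 = +8.8060 (running +30.0551)
Area = |Σ|/2 = |30.0551|/2 = 15.0275

Area at t=0.445: 15.0275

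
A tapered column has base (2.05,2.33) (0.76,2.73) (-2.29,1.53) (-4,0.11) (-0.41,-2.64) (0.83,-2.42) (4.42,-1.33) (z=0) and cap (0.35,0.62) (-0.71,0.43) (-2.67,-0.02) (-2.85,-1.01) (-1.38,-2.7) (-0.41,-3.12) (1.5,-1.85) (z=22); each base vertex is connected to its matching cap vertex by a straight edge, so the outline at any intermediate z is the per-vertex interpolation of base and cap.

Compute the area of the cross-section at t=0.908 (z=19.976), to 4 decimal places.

Area at t=0.908: 11.6547

Cross-section at t=0.908: each vertex is (1-t)·p0[i] + t·p1[i].
  v1: (1-0.908)·(2.05,2.33) + 0.908·(0.35,0.62) = (0.5064,0.7773)
  v2: (1-0.908)·(0.76,2.73) + 0.908·(-0.71,0.43) = (-0.5748,0.6416)
  v3: (1-0.908)·(-2.29,1.53) + 0.908·(-2.67,-0.02) = (-2.6350,0.1226)
  v4: (1-0.908)·(-4,0.11) + 0.908·(-2.85,-1.01) = (-2.9558,-0.9070)
  v5: (1-0.908)·(-0.41,-2.64) + 0.908·(-1.38,-2.7) = (-1.2908,-2.6945)
  v6: (1-0.908)·(0.83,-2.42) + 0.908·(-0.41,-3.12) = (-0.2959,-3.0556)
  v7: (1-0.908)·(4.42,-1.33) + 0.908·(1.5,-1.85) = (1.7686,-1.8022)
Shoelace sum Σ(x_i·y_{i+1} − x_{i+1}·y_i):
  i=1: 0.5064·0.6416 − -0.5748·0.7773 = +0.7717 (running +0.7717)
  i=2: -0.5748·0.1226 − -2.6350·0.6416 = +1.6202 (running +2.3919)
  i=3: -2.6350·-0.9070 − -2.9558·0.1226 = +2.7523 (running +5.1441)
  i=4: -2.9558·-2.6945 − -1.2908·-0.9070 = +6.7937 (running +11.9378)
  i=5: -1.2908·-3.0556 − -0.2959·-2.6945 = +3.1467 (running +15.0845)
  i=6: -0.2959·-1.8022 − 1.7686·-3.0556 = +5.9376 (running +21.0220)
  i=7: 1.7686·0.7773 − 0.5064·-1.8022 = +2.2874 (running +23.3094)
Area = |Σ|/2 = |23.3094|/2 = 11.6547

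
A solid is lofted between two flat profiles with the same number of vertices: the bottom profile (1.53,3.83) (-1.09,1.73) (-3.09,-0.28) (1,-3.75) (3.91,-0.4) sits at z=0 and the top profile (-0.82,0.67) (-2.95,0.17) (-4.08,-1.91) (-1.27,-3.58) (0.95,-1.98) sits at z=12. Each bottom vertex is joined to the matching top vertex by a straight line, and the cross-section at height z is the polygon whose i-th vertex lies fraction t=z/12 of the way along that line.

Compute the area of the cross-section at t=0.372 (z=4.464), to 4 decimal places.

Cross-section at t=0.372: each vertex is (1-t)·p0[i] + t·p1[i].
  v1: (1-0.372)·(1.53,3.83) + 0.372·(-0.82,0.67) = (0.6558,2.6545)
  v2: (1-0.372)·(-1.09,1.73) + 0.372·(-2.95,0.17) = (-1.7819,1.1497)
  v3: (1-0.372)·(-3.09,-0.28) + 0.372·(-4.08,-1.91) = (-3.4583,-0.8864)
  v4: (1-0.372)·(1,-3.75) + 0.372·(-1.27,-3.58) = (0.1556,-3.6868)
  v5: (1-0.372)·(3.91,-0.4) + 0.372·(0.95,-1.98) = (2.8089,-0.9878)
Shoelace sum Σ(x_i·y_{i+1} − x_{i+1}·y_i):
  i=1: 0.6558·1.1497 − -1.7819·2.6545 = +5.4840 (running +5.4840)
  i=2: -1.7819·-0.8864 − -3.4583·1.1497 = +5.5553 (running +11.0394)
  i=3: -3.4583·-3.6868 − 0.1556·-0.8864 = +12.8877 (running +23.9271)
  i=4: 0.1556·-0.9878 − 2.8089·-3.6868 = +10.2020 (running +34.1291)
  i=5: 2.8089·2.6545 − 0.6558·-0.9878 = +8.1039 (running +42.2330)
Area = |Σ|/2 = |42.2330|/2 = 21.1165

Area at t=0.372: 21.1165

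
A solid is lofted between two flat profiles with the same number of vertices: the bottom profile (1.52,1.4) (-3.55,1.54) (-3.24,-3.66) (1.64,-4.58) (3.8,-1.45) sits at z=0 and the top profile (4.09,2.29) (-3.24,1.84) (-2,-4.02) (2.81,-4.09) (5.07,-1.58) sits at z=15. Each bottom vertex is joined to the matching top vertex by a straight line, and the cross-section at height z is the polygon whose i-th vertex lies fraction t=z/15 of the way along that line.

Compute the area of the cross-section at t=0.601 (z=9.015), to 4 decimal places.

Cross-section at t=0.601: each vertex is (1-t)·p0[i] + t·p1[i].
  v1: (1-0.601)·(1.52,1.4) + 0.601·(4.09,2.29) = (3.0646,1.9349)
  v2: (1-0.601)·(-3.55,1.54) + 0.601·(-3.24,1.84) = (-3.3637,1.7203)
  v3: (1-0.601)·(-3.24,-3.66) + 0.601·(-2,-4.02) = (-2.4948,-3.8764)
  v4: (1-0.601)·(1.64,-4.58) + 0.601·(2.81,-4.09) = (2.3432,-4.2855)
  v5: (1-0.601)·(3.8,-1.45) + 0.601·(5.07,-1.58) = (4.5633,-1.5281)
Shoelace sum Σ(x_i·y_{i+1} − x_{i+1}·y_i):
  i=1: 3.0646·1.7203 − -3.3637·1.9349 = +11.7803 (running +11.7803)
  i=2: -3.3637·-3.8764 − -2.4948·1.7203 = +17.3306 (running +29.1110)
  i=3: -2.4948·-4.2855 − 2.3432·-3.8764 = +19.7743 (running +48.8852)
  i=4: 2.3432·-1.5281 − 4.5633·-4.2855 = +15.9753 (running +64.8605)
  i=5: 4.5633·1.9349 − 3.0646·-1.5281 = +13.5125 (running +78.3730)
Area = |Σ|/2 = |78.3730|/2 = 39.1865

Area at t=0.601: 39.1865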